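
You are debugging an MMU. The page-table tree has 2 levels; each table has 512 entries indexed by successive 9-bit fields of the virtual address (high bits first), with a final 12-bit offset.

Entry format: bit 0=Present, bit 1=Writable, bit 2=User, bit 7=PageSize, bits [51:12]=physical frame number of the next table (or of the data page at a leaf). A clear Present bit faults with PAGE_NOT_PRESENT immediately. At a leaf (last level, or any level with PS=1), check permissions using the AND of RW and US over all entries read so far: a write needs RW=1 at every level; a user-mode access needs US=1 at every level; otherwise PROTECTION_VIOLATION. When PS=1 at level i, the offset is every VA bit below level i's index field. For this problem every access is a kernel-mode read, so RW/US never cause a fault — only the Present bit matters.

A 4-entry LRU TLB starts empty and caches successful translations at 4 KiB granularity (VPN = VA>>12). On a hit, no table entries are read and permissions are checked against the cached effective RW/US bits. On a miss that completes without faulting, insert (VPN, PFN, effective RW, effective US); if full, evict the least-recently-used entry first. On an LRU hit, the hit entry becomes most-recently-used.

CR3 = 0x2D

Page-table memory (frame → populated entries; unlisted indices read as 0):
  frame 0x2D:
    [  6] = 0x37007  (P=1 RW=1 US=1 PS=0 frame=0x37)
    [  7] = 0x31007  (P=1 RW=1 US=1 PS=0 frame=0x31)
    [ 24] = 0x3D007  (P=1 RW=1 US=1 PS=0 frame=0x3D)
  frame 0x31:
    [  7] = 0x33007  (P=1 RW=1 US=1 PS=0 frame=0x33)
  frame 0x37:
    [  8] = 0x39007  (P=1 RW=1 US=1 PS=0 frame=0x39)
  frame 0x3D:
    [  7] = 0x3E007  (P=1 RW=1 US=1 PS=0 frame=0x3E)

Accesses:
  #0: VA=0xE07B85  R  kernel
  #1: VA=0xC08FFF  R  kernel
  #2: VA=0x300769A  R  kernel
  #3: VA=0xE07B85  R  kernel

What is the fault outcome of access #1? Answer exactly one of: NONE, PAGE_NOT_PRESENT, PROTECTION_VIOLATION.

Trace:
#0 VA=0xE07B85 (r,kernel):
  L0 @0x2D[7] → 0x31007  P=1,RW=1,US=1,PS=0
  L1 @0x31[7] → 0x33007  P=1,RW=1,US=1,PS=0
  → PA=0x33B85  (2 entries read)
#1 VA=0xC08FFF (r,kernel):
  L0 @0x2D[6] → 0x37007  P=1,RW=1,US=1,PS=0
  L1 @0x37[8] → 0x39007  P=1,RW=1,US=1,PS=0
  → PA=0x39FFF  (2 entries read)
#2 VA=0x300769A (r,kernel):
  L0 @0x2D[24] → 0x3D007  P=1,RW=1,US=1,PS=0
  L1 @0x3D[7] → 0x3E007  P=1,RW=1,US=1,PS=0
  → PA=0x3E69A  (2 entries read)
#3 VA=0xE07B85 (r,kernel):
  TLB hit vpn=0xE07 → PA=0x33B85

Access #1 fault: NONE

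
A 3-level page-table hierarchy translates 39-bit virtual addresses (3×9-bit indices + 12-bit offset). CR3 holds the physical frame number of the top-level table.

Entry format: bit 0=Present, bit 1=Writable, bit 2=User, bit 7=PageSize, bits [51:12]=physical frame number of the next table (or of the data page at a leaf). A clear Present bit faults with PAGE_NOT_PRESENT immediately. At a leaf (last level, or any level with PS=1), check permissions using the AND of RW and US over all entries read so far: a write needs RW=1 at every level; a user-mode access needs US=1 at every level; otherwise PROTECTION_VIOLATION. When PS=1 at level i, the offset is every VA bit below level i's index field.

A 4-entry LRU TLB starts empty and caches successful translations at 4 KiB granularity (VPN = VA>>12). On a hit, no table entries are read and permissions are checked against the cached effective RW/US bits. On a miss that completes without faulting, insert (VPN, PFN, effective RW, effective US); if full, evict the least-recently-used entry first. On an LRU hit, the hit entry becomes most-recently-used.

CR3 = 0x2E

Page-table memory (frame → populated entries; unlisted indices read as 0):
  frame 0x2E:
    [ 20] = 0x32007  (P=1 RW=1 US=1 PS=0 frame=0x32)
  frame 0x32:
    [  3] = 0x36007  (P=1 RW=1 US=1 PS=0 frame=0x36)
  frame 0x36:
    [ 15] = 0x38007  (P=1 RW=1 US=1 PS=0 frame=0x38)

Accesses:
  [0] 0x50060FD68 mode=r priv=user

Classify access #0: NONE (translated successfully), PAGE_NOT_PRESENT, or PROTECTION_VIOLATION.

Per-access translation:
#0 VA=0x50060FD68 (r,user):
  lvl0: tbl 0x2E, slot 20 ⇒ 0x32007 (P1/RW1/US1/PS0)
  lvl1: tbl 0x32, slot 3 ⇒ 0x36007 (P1/RW1/US1/PS0)
  lvl2: tbl 0x36, slot 15 ⇒ 0x38007 (P1/RW1/US1/PS0)
  → PA=0x38D68  (3 entries read)

Access #0 fault: NONE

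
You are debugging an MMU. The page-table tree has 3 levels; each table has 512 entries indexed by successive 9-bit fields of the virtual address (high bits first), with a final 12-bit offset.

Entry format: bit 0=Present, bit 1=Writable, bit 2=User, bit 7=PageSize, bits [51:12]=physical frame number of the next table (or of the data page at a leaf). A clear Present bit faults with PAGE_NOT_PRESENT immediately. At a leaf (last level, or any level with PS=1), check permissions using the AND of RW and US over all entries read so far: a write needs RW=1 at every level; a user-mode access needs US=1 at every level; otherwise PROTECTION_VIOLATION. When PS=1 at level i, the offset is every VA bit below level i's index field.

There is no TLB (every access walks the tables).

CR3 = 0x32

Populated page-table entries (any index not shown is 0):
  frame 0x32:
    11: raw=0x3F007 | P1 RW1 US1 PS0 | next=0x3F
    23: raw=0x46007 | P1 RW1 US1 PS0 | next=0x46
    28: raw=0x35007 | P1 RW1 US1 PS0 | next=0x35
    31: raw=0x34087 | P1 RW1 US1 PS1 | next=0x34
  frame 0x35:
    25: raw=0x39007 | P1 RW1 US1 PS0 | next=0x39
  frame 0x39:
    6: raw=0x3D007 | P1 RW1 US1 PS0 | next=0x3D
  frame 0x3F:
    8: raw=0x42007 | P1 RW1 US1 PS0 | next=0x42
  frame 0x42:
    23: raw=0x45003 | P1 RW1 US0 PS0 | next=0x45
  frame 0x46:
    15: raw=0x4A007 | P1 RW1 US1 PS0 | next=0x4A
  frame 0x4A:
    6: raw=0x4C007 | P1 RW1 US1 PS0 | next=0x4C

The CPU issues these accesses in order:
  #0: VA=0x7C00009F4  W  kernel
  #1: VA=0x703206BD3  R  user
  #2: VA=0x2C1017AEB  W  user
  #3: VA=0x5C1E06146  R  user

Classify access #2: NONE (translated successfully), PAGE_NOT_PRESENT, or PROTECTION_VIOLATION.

Walk each access:
#0 VA=0x7C00009F4 (w,kernel):
  lvl0: tbl 0x32, slot 31 ⇒ 0x34087 (P1/RW1/US1/PS1)
  → PA=0x349F4 (huge @L0)  (1 entries read)
#1 VA=0x703206BD3 (r,user):
  lvl0: tbl 0x32, slot 28 ⇒ 0x35007 (P1/RW1/US1/PS0)
  lvl1: tbl 0x35, slot 25 ⇒ 0x39007 (P1/RW1/US1/PS0)
  lvl2: tbl 0x39, slot 6 ⇒ 0x3D007 (P1/RW1/US1/PS0)
  → PA=0x3DBD3  (3 entries read)
#2 VA=0x2C1017AEB (w,user):
  lvl0: tbl 0x32, slot 11 ⇒ 0x3F007 (P1/RW1/US1/PS0)
  lvl1: tbl 0x3F, slot 8 ⇒ 0x42007 (P1/RW1/US1/PS0)
  lvl2: tbl 0x42, slot 23 ⇒ 0x45003 (P1/RW1/US0/PS0)
  ✗ PROTECTION_VIOLATION  [3 reads]
#3 VA=0x5C1E06146 (r,user):
  lvl0: tbl 0x32, slot 23 ⇒ 0x46007 (P1/RW1/US1/PS0)
  lvl1: tbl 0x46, slot 15 ⇒ 0x4A007 (P1/RW1/US1/PS0)
  lvl2: tbl 0x4A, slot 6 ⇒ 0x4C007 (P1/RW1/US1/PS0)
  → PA=0x4C146  (3 entries read)

Access #2 fault: PROTECTION_VIOLATION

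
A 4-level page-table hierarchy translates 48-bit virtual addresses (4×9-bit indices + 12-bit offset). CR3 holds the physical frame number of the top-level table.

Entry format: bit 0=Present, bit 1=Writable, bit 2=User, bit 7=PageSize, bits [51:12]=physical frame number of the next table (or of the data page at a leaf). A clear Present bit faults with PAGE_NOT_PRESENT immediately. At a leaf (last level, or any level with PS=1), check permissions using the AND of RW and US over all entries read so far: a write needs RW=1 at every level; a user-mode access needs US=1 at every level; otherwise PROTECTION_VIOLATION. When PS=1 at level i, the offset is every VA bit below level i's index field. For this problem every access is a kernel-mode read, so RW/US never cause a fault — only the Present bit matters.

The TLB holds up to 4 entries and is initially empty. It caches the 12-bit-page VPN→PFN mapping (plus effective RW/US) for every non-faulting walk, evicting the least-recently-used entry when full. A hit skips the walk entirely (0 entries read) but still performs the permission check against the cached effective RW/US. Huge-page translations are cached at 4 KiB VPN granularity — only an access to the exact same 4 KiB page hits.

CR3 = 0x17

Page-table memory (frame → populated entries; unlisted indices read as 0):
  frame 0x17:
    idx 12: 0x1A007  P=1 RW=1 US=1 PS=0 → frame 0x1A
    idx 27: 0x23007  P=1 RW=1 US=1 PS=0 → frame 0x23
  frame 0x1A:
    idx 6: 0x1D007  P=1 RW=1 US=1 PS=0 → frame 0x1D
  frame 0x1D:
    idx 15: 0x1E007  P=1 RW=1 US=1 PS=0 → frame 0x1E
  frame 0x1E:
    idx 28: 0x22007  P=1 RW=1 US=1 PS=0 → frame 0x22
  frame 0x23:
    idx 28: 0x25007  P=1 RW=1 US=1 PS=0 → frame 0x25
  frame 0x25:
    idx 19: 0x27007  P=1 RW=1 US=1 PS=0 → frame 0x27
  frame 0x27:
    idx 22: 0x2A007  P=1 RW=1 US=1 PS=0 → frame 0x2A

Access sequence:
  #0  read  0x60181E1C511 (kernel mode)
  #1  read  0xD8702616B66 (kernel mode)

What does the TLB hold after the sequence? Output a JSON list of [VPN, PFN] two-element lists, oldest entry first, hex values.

Per-access translation:
#0 VA=0x60181E1C511 (r,kernel):
  lvl0: tbl 0x17, slot 12 ⇒ 0x1A007 (P1/RW1/US1/PS0)
  lvl1: tbl 0x1A, slot 6 ⇒ 0x1D007 (P1/RW1/US1/PS0)
  lvl2: tbl 0x1D, slot 15 ⇒ 0x1E007 (P1/RW1/US1/PS0)
  lvl3: tbl 0x1E, slot 28 ⇒ 0x22007 (P1/RW1/US1/PS0)
  ⇒ phys 0x22511  [4 reads]
#1 VA=0xD8702616B66 (r,kernel):
  lvl0: tbl 0x17, slot 27 ⇒ 0x23007 (P1/RW1/US1/PS0)
  lvl1: tbl 0x23, slot 28 ⇒ 0x25007 (P1/RW1/US1/PS0)
  lvl2: tbl 0x25, slot 19 ⇒ 0x27007 (P1/RW1/US1/PS0)
  lvl3: tbl 0x27, slot 22 ⇒ 0x2A007 (P1/RW1/US1/PS0)
  ⇒ phys 0x2AB66  [4 reads]

TLB: [["0x60181E1C", "0x22"], ["0xD8702616", "0x2A"]]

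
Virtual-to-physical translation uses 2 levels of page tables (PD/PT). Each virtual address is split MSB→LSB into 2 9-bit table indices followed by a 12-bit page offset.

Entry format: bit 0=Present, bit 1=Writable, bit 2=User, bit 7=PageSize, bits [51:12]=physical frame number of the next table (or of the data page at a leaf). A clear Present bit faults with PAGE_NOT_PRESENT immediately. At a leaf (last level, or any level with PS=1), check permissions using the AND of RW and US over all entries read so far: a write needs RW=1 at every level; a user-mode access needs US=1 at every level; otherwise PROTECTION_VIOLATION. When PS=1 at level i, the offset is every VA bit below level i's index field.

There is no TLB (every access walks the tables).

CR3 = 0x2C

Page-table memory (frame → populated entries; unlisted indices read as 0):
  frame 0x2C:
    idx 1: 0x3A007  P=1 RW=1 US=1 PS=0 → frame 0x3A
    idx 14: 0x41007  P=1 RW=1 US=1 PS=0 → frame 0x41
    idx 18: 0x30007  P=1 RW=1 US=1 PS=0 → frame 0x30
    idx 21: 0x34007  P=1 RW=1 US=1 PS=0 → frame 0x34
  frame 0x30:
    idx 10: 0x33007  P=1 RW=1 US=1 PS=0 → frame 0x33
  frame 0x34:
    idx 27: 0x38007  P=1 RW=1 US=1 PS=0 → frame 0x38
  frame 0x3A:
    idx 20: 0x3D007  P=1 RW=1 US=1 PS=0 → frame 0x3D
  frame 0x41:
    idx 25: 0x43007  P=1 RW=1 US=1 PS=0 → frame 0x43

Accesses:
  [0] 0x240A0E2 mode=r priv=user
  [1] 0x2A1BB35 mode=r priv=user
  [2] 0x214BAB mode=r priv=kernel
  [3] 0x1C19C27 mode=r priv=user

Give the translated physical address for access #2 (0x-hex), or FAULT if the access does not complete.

Trace:
#0 VA=0x240A0E2 (r,user):
  [0] read 0x2C idx=18: raw=0x30007 flags P=1 W=1 U=1 S=0
  [1] read 0x30 idx=10: raw=0x33007 flags P=1 W=1 U=1 S=0
  → PA=0x330E2  (2 entries read)
#1 VA=0x2A1BB35 (r,user):
  [0] read 0x2C idx=21: raw=0x34007 flags P=1 W=1 U=1 S=0
  [1] read 0x34 idx=27: raw=0x38007 flags P=1 W=1 U=1 S=0
  → PA=0x38B35  (2 entries read)
#2 VA=0x214BAB (r,kernel):
  [0] read 0x2C idx=1: raw=0x3A007 flags P=1 W=1 U=1 S=0
  [1] read 0x3A idx=20: raw=0x3D007 flags P=1 W=1 U=1 S=0
  → PA=0x3DBAB  (2 entries read)
#3 VA=0x1C19C27 (r,user):
  [0] read 0x2C idx=14: raw=0x41007 flags P=1 W=1 U=1 S=0
  [1] read 0x41 idx=25: raw=0x43007 flags P=1 W=1 U=1 S=0
  → PA=0x43C27  (2 entries read)

Access #2 PA: 0x3DBAB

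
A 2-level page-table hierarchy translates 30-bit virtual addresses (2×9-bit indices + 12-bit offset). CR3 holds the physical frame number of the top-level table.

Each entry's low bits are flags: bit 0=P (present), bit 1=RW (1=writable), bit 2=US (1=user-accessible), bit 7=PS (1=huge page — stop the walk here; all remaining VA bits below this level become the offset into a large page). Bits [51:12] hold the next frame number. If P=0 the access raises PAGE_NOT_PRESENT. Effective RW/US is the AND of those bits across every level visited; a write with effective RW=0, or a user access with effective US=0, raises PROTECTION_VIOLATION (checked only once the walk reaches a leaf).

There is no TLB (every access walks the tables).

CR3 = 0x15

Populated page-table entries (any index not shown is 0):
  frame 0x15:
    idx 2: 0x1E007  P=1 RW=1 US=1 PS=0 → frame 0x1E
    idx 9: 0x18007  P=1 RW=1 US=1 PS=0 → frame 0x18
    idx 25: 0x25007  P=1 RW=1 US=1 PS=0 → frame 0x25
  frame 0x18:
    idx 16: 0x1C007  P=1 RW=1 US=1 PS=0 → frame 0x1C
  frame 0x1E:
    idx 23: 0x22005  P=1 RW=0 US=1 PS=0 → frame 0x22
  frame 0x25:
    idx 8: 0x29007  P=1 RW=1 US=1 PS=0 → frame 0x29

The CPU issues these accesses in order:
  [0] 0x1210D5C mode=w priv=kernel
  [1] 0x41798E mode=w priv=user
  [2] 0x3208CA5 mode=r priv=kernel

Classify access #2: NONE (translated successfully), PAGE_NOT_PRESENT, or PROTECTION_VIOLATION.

Trace:
#0 VA=0x1210D5C (w,kernel):
  [0] read 0x15 idx=9: raw=0x18007 flags P=1 W=1 U=1 S=0
  [1] read 0x18 idx=16: raw=0x1C007 flags P=1 W=1 U=1 S=0
  ✓ 0x1CD5C  — 2 lookups
#1 VA=0x41798E (w,user):
  [0] read 0x15 idx=2: raw=0x1E007 flags P=1 W=1 U=1 S=0
  [1] read 0x1E idx=23: raw=0x22005 flags P=1 W=0 U=1 S=0
  ✗ PROTECTION_VIOLATION  [2 reads]
#2 VA=0x3208CA5 (r,kernel):
  [0] read 0x15 idx=25: raw=0x25007 flags P=1 W=1 U=1 S=0
  [1] read 0x25 idx=8: raw=0x29007 flags P=1 W=1 U=1 S=0
  ✓ 0x29CA5  — 2 lookups

Access #2 fault: NONE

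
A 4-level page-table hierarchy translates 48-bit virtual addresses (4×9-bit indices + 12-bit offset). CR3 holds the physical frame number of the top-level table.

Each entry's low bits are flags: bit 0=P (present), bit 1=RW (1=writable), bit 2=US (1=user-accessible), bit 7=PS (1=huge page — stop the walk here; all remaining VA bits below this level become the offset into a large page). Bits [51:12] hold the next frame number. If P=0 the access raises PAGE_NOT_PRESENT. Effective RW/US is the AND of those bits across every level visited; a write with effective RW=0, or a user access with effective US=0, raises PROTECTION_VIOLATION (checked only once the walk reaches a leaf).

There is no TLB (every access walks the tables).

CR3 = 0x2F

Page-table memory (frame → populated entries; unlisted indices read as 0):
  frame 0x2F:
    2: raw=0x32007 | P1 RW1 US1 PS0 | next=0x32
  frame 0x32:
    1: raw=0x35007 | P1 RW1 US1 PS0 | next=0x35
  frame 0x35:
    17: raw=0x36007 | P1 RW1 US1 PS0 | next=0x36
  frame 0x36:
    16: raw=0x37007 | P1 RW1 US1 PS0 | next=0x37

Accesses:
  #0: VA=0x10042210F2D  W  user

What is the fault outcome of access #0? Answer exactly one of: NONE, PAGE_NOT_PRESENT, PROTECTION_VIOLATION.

Trace:
#0 VA=0x10042210F2D (w,user):
  lvl0: tbl 0x2F, slot 2 ⇒ 0x32007 (P1/RW1/US1/PS0)
  lvl1: tbl 0x32, slot 1 ⇒ 0x35007 (P1/RW1/US1/PS0)
  lvl2: tbl 0x35, slot 17 ⇒ 0x36007 (P1/RW1/US1/PS0)
  lvl3: tbl 0x36, slot 16 ⇒ 0x37007 (P1/RW1/US1/PS0)
  ✓ 0x37F2D  — 4 lookups

Access #0 fault: NONE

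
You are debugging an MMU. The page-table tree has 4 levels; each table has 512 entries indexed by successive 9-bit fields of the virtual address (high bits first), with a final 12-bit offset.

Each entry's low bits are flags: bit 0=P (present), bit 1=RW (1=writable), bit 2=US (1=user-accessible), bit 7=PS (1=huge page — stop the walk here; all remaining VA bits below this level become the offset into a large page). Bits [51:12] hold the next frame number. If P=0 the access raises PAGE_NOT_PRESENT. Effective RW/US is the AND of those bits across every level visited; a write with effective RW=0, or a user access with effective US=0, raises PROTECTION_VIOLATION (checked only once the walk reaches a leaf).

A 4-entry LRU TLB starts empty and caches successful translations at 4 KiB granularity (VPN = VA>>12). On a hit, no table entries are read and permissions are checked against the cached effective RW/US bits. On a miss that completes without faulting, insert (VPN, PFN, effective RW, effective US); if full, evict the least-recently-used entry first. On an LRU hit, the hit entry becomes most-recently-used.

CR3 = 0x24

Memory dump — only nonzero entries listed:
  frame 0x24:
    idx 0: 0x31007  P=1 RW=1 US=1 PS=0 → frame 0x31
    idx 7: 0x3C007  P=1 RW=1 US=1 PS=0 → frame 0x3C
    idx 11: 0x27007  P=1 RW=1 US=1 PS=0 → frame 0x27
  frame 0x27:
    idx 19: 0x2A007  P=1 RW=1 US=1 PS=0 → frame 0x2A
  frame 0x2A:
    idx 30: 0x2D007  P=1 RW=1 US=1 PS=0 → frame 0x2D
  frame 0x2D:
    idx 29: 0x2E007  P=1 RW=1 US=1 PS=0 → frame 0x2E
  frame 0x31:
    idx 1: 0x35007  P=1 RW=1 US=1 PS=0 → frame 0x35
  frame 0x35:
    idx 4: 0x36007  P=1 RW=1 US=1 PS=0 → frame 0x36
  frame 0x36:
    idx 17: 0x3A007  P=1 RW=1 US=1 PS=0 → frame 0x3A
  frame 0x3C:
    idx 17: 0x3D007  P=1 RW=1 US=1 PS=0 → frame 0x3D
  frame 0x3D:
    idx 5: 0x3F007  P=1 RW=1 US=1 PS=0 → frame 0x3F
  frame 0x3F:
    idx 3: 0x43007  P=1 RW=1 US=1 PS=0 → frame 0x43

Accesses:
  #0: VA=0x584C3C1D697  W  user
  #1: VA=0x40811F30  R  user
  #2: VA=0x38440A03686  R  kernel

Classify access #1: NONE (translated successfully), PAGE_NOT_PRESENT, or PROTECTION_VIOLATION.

Walk each access:
#0 VA=0x584C3C1D697 (w,user):
  L0: frame=0x24 idx=11 entry=0x27007 [P=1 RW=1 US=1 PS=0]
  L1: frame=0x27 idx=19 entry=0x2A007 [P=1 RW=1 US=1 PS=0]
  L2: frame=0x2A idx=30 entry=0x2D007 [P=1 RW=1 US=1 PS=0]
  L3: frame=0x2D idx=29 entry=0x2E007 [P=1 RW=1 US=1 PS=0]
  ⇒ phys 0x2E697  [4 reads]
#1 VA=0x40811F30 (r,user):
  L0: frame=0x24 idx=0 entry=0x31007 [P=1 RW=1 US=1 PS=0]
  L1: frame=0x31 idx=1 entry=0x35007 [P=1 RW=1 US=1 PS=0]
  L2: frame=0x35 idx=4 entry=0x36007 [P=1 RW=1 US=1 PS=0]
  L3: frame=0x36 idx=17 entry=0x3A007 [P=1 RW=1 US=1 PS=0]
  ⇒ phys 0x3AF30  [4 reads]
#2 VA=0x38440A03686 (r,kernel):
  L0: frame=0x24 idx=7 entry=0x3C007 [P=1 RW=1 US=1 PS=0]
  L1: frame=0x3C idx=17 entry=0x3D007 [P=1 RW=1 US=1 PS=0]
  L2: frame=0x3D idx=5 entry=0x3F007 [P=1 RW=1 US=1 PS=0]
  L3: frame=0x3F idx=3 entry=0x43007 [P=1 RW=1 US=1 PS=0]
  ⇒ phys 0x43686  [4 reads]

Access #1 fault: NONE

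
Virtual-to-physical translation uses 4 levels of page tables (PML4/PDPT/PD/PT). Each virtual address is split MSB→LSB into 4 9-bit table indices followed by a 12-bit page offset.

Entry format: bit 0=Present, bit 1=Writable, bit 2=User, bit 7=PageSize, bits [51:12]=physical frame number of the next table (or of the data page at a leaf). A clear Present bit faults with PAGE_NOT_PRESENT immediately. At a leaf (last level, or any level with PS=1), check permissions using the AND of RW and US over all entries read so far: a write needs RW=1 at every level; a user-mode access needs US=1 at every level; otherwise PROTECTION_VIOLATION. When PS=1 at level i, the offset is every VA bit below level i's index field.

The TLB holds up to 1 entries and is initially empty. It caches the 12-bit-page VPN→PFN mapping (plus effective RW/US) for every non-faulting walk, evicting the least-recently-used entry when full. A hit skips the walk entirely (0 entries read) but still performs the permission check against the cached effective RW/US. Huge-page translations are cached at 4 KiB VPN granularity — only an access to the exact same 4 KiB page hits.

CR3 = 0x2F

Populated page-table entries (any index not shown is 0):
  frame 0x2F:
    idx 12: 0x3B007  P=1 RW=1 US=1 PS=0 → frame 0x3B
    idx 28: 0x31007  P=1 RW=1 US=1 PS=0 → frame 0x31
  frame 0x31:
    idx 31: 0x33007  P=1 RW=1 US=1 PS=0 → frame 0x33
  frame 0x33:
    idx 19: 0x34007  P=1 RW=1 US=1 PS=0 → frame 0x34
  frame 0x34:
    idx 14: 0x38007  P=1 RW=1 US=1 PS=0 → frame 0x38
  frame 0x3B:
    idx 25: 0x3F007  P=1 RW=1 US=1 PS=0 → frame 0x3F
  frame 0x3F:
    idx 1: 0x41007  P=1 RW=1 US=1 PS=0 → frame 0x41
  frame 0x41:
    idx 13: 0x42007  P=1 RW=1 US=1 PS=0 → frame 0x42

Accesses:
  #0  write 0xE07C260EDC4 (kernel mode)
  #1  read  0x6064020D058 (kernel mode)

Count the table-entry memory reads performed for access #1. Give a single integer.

Walk each access:
#0 VA=0xE07C260EDC4 (w,kernel):
  L0 @0x2F[28] → 0x31007  P=1,RW=1,US=1,PS=0
  L1 @0x31[31] → 0x33007  P=1,RW=1,US=1,PS=0
  L2 @0x33[19] → 0x34007  P=1,RW=1,US=1,PS=0
  L3 @0x34[14] → 0x38007  P=1,RW=1,US=1,PS=0
  ⇒ phys 0x38DC4  [4 reads]
#1 VA=0x6064020D058 (r,kernel):
  L0 @0x2F[12] → 0x3B007  P=1,RW=1,US=1,PS=0
  L1 @0x3B[25] → 0x3F007  P=1,RW=1,US=1,PS=0
  L2 @0x3F[1] → 0x41007  P=1,RW=1,US=1,PS=0
  L3 @0x41[13] → 0x42007  P=1,RW=1,US=1,PS=0
  ⇒ phys 0x42058  [4 reads]

Entries read for #1: 4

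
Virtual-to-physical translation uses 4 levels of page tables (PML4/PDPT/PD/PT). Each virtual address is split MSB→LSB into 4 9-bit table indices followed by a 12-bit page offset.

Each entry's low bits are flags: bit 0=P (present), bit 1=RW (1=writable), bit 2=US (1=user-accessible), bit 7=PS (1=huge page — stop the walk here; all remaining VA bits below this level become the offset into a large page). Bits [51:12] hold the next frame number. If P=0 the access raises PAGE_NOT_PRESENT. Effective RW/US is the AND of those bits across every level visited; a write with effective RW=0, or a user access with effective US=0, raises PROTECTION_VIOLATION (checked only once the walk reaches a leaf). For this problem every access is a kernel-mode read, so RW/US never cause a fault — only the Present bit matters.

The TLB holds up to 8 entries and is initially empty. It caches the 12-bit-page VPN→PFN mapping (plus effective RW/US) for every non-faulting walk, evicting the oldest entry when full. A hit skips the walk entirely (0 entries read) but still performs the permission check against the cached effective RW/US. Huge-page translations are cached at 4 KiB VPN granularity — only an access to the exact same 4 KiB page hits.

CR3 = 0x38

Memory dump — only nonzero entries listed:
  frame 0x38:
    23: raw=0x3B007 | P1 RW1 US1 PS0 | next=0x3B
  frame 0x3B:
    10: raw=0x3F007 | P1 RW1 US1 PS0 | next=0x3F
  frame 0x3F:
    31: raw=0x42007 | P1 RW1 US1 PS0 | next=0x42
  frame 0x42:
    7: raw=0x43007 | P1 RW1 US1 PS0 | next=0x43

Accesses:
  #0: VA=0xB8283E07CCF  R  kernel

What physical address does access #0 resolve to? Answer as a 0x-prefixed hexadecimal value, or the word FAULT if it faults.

Walk each access:
#0 VA=0xB8283E07CCF (r,kernel):
  [0] read 0x38 idx=23: raw=0x3B007 flags P=1 W=1 U=1 S=0
  [1] read 0x3B idx=10: raw=0x3F007 flags P=1 W=1 U=1 S=0
  [2] read 0x3F idx=31: raw=0x42007 flags P=1 W=1 U=1 S=0
  [3] read 0x42 idx=7: raw=0x43007 flags P=1 W=1 U=1 S=0
  ✓ 0x43CCF  — 4 lookups

Access #0 PA: 0x43CCF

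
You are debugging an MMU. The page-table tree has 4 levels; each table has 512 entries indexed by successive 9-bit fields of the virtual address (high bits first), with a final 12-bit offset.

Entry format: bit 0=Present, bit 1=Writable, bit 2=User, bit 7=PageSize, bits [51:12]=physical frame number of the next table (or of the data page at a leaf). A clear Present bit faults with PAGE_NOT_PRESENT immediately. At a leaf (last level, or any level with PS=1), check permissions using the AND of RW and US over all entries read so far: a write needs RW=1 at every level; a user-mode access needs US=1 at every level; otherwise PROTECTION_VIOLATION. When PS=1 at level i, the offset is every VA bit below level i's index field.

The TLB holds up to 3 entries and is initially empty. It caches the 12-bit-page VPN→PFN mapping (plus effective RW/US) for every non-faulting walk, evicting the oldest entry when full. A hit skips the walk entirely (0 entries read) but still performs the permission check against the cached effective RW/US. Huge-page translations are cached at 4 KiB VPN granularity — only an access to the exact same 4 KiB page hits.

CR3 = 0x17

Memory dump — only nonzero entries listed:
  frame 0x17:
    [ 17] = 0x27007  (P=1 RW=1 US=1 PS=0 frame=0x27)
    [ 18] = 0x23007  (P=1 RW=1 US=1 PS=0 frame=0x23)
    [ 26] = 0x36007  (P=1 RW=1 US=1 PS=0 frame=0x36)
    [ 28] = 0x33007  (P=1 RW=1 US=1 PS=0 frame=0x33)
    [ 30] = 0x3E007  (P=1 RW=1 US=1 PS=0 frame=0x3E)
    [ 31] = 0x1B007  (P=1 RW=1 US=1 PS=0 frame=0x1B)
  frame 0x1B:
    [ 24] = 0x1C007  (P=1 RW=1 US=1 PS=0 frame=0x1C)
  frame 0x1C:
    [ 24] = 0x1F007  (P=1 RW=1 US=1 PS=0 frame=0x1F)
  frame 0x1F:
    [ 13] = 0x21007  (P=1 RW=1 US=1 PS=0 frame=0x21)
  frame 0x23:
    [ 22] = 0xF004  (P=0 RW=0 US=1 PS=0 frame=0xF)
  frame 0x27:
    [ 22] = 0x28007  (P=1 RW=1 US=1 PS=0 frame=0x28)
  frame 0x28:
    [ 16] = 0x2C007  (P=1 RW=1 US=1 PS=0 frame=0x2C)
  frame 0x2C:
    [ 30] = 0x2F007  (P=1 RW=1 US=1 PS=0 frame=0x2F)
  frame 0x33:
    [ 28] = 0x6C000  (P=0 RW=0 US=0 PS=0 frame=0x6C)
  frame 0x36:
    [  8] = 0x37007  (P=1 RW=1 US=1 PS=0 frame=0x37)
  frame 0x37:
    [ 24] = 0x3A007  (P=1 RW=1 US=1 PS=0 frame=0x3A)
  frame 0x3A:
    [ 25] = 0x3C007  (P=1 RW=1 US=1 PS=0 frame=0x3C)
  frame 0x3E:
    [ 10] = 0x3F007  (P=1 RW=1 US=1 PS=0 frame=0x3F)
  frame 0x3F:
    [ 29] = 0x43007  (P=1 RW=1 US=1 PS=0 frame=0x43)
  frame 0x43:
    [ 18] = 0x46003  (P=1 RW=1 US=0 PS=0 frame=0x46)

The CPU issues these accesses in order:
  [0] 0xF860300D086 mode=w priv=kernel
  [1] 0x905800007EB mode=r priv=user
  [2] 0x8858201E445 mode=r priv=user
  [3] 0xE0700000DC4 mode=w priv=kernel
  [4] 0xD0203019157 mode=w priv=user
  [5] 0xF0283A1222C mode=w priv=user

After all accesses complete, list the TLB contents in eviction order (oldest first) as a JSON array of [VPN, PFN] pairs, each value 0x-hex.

Per-access translation:
#0 VA=0xF860300D086 (w,kernel):
  lvl0: tbl 0x17, slot 31 ⇒ 0x1B007 (P1/RW1/US1/PS0)
  lvl1: tbl 0x1B, slot 24 ⇒ 0x1C007 (P1/RW1/US1/PS0)
  lvl2: tbl 0x1C, slot 24 ⇒ 0x1F007 (P1/RW1/US1/PS0)
  lvl3: tbl 0x1F, slot 13 ⇒ 0x21007 (P1/RW1/US1/PS0)
  ✓ 0x21086  — 4 lookups
#1 VA=0x905800007EB (r,user):
  lvl0: tbl 0x17, slot 18 ⇒ 0x23007 (P1/RW1/US1/PS0)
  lvl1: tbl 0x23, slot 22 ⇒ 0xF004 (P0/RW0/US1/PS0)
  ✗ PAGE_NOT_PRESENT  [2 reads]
#2 VA=0x8858201E445 (r,user):
  lvl0: tbl 0x17, slot 17 ⇒ 0x27007 (P1/RW1/US1/PS0)
  lvl1: tbl 0x27, slot 22 ⇒ 0x28007 (P1/RW1/US1/PS0)
  lvl2: tbl 0x28, slot 16 ⇒ 0x2C007 (P1/RW1/US1/PS0)
  lvl3: tbl 0x2C, slot 30 ⇒ 0x2F007 (P1/RW1/US1/PS0)
  ✓ 0x2F445  — 4 lookups
#3 VA=0xE0700000DC4 (w,kernel):
  lvl0: tbl 0x17, slot 28 ⇒ 0x33007 (P1/RW1/US1/PS0)
  lvl1: tbl 0x33, slot 28 ⇒ 0x6C000 (P0/RW0/US0/PS0)
  ✗ PAGE_NOT_PRESENT  [2 reads]
#4 VA=0xD0203019157 (w,user):
  lvl0: tbl 0x17, slot 26 ⇒ 0x36007 (P1/RW1/US1/PS0)
  lvl1: tbl 0x36, slot 8 ⇒ 0x37007 (P1/RW1/US1/PS0)
  lvl2: tbl 0x37, slot 24 ⇒ 0x3A007 (P1/RW1/US1/PS0)
  lvl3: tbl 0x3A, slot 25 ⇒ 0x3C007 (P1/RW1/US1/PS0)
  ✓ 0x3C157  — 4 lookups
#5 VA=0xF0283A1222C (w,user):
  lvl0: tbl 0x17, slot 30 ⇒ 0x3E007 (P1/RW1/US1/PS0)
  lvl1: tbl 0x3E, slot 10 ⇒ 0x3F007 (P1/RW1/US1/PS0)
  lvl2: tbl 0x3F, slot 29 ⇒ 0x43007 (P1/RW1/US1/PS0)
  lvl3: tbl 0x43, slot 18 ⇒ 0x46003 (P1/RW1/US0/PS0)
  ✗ PROTECTION_VIOLATION  [4 reads]

TLB: [["0xF860300D", "0x21"], ["0x8858201E", "0x2F"], ["0xD0203019", "0x3C"]]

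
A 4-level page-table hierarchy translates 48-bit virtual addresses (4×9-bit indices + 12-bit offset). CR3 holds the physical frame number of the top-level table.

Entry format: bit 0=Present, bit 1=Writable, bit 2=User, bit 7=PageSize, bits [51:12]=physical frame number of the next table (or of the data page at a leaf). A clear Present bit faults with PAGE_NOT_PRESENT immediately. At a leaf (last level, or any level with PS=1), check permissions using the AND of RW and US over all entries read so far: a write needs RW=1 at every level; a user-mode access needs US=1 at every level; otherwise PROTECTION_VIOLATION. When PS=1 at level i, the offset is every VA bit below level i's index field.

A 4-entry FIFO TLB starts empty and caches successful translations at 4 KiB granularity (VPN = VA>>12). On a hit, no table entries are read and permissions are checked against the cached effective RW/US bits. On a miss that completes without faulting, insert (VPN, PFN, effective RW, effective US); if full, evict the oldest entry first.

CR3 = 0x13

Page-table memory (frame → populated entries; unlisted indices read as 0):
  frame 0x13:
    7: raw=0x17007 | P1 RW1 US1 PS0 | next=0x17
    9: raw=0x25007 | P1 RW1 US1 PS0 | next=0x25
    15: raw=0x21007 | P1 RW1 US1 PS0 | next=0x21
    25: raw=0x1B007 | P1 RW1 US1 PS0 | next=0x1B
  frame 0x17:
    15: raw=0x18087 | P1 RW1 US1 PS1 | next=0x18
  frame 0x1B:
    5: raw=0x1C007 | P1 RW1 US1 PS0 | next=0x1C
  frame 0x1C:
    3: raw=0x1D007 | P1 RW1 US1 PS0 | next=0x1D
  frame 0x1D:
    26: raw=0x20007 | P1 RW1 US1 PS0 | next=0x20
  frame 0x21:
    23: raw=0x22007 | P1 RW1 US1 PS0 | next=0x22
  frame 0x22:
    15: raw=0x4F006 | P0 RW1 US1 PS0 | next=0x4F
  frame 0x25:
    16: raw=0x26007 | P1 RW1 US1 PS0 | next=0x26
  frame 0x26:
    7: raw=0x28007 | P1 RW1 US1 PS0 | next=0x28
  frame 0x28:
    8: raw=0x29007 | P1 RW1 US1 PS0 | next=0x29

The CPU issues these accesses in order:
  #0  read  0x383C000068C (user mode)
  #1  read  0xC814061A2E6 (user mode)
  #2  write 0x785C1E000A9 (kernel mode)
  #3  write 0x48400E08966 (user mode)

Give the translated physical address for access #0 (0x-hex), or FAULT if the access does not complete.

Trace:
#0 VA=0x383C000068C (r,user):
  L0 @0x13[7] → 0x17007  P=1,RW=1,US=1,PS=0
  L1 @0x17[15] → 0x18087  P=1,RW=1,US=1,PS=1
  ⇒ phys 0x1868C (huge @L1)  [2 reads]
#1 VA=0xC814061A2E6 (r,user):
  L0 @0x13[25] → 0x1B007  P=1,RW=1,US=1,PS=0
  L1 @0x1B[5] → 0x1C007  P=1,RW=1,US=1,PS=0
  L2 @0x1C[3] → 0x1D007  P=1,RW=1,US=1,PS=0
  L3 @0x1D[26] → 0x20007  P=1,RW=1,US=1,PS=0
  ⇒ phys 0x202E6  [4 reads]
#2 VA=0x785C1E000A9 (w,kernel):
  L0 @0x13[15] → 0x21007  P=1,RW=1,US=1,PS=0
  L1 @0x21[23] → 0x22007  P=1,RW=1,US=1,PS=0
  L2 @0x22[15] → 0x4F006  P=0,RW=1,US=1,PS=0
  ✗ PAGE_NOT_PRESENT  [3 reads]
#3 VA=0x48400E08966 (w,user):
  L0 @0x13[9] → 0x25007  P=1,RW=1,US=1,PS=0
  L1 @0x25[16] → 0x26007  P=1,RW=1,US=1,PS=0
  L2 @0x26[7] → 0x28007  P=1,RW=1,US=1,PS=0
  L3 @0x28[8] → 0x29007  P=1,RW=1,US=1,PS=0
  ⇒ phys 0x29966  [4 reads]

Access #0 PA: 0x1868C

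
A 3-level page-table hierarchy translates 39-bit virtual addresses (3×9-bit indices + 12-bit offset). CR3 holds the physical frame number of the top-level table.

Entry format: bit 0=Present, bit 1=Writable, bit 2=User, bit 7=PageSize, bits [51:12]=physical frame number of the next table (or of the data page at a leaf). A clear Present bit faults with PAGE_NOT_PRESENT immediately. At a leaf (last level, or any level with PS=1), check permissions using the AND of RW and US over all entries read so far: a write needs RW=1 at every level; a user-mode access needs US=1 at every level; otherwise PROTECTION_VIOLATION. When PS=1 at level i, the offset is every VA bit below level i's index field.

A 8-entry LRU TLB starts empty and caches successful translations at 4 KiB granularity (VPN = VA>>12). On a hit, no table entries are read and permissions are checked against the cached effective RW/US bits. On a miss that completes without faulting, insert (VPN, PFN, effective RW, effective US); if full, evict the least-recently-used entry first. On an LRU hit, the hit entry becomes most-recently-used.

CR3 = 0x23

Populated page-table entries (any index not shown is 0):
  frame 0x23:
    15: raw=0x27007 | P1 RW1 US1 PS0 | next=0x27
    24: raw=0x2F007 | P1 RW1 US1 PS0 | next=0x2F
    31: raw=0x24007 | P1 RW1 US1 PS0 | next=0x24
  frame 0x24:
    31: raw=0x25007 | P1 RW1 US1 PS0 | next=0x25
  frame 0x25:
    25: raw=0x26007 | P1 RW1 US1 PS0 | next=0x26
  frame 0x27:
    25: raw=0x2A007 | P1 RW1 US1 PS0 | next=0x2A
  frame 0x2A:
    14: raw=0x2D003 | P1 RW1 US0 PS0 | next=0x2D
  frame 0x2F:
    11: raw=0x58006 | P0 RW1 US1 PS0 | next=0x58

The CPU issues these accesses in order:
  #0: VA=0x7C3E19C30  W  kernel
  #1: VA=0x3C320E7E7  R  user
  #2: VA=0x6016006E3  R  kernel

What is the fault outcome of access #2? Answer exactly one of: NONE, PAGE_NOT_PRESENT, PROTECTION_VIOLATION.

Trace:
#0 VA=0x7C3E19C30 (w,kernel):
  [0] read 0x23 idx=31: raw=0x24007 flags P=1 W=1 U=1 S=0
  [1] read 0x24 idx=31: raw=0x25007 flags P=1 W=1 U=1 S=0
  [2] read 0x25 idx=25: raw=0x26007 flags P=1 W=1 U=1 S=0
  ✓ 0x26C30  — 3 lookups
#1 VA=0x3C320E7E7 (r,user):
  [0] read 0x23 idx=15: raw=0x27007 flags P=1 W=1 U=1 S=0
  [1] read 0x27 idx=25: raw=0x2A007 flags P=1 W=1 U=1 S=0
  [2] read 0x2A idx=14: raw=0x2D003 flags P=1 W=1 U=0 S=0
  ✗ PROTECTION_VIOLATION  [3 reads]
#2 VA=0x6016006E3 (r,kernel):
  [0] read 0x23 idx=24: raw=0x2F007 flags P=1 W=1 U=1 S=0
  [1] read 0x2F idx=11: raw=0x58006 flags P=0 W=1 U=1 S=0
  ✗ PAGE_NOT_PRESENT  [2 reads]

Access #2 fault: PAGE_NOT_PRESENT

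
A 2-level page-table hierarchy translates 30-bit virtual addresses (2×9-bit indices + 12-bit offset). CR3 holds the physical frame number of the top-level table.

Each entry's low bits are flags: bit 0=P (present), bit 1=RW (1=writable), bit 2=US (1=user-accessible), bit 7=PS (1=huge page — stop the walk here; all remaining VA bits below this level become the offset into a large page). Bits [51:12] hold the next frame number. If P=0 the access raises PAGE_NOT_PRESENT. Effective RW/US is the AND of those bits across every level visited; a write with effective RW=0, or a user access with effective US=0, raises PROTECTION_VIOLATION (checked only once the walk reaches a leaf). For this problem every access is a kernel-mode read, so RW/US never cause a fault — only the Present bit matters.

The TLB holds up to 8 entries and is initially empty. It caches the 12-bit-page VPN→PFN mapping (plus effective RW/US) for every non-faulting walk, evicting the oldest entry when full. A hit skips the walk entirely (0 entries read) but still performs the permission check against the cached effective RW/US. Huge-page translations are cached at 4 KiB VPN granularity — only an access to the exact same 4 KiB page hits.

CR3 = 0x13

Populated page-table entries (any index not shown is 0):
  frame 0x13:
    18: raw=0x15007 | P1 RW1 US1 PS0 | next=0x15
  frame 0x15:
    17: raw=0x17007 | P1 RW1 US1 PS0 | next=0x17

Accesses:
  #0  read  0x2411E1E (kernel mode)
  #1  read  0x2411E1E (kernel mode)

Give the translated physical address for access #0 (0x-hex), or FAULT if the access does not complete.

Walk each access:
#0 VA=0x2411E1E (r,kernel):
  L0: frame=0x13 idx=18 entry=0x15007 [P=1 RW=1 US=1 PS=0]
  L1: frame=0x15 idx=17 entry=0x17007 [P=1 RW=1 US=1 PS=0]
  ✓ 0x17E1E  — 2 lookups
#1 VA=0x2411E1E (r,kernel):
  TLB hit vpn=0x2411 → PA=0x17E1E

Access #0 PA: 0x17E1E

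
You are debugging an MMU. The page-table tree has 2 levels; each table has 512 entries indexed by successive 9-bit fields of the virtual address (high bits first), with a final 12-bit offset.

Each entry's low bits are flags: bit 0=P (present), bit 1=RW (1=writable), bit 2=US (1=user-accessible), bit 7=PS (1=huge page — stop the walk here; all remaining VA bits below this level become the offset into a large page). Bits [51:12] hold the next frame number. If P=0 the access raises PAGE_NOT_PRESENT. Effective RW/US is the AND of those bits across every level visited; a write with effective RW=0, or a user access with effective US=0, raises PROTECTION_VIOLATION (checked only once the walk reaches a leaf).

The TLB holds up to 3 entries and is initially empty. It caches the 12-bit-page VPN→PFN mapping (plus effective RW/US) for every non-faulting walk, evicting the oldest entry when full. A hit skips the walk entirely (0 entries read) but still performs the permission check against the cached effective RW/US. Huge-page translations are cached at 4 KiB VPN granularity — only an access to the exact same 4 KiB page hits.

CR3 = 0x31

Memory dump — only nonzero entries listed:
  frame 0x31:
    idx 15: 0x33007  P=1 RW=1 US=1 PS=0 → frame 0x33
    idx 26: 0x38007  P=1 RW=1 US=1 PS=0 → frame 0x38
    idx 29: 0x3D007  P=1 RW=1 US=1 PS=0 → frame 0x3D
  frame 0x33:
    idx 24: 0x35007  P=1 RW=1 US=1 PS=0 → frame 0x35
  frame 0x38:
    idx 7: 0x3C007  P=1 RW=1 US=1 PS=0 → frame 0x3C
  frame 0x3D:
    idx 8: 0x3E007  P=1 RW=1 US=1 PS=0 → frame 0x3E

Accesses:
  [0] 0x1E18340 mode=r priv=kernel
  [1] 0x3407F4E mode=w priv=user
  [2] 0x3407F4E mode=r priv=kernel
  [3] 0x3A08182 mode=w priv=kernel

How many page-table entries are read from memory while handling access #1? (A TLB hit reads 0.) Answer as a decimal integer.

Trace:
#0 VA=0x1E18340 (r,kernel):
  L0 @0x31[15] → 0x33007  P=1,RW=1,US=1,PS=0
  L1 @0x33[24] → 0x35007  P=1,RW=1,US=1,PS=0
  ✓ 0x35340  — 2 lookups
#1 VA=0x3407F4E (w,user):
  L0 @0x31[26] → 0x38007  P=1,RW=1,US=1,PS=0
  L1 @0x38[7] → 0x3C007  P=1,RW=1,US=1,PS=0
  ✓ 0x3CF4E  — 2 lookups
#2 VA=0x3407F4E (r,kernel):
  TLB hit vpn=0x3407 → PA=0x3CF4E
#3 VA=0x3A08182 (w,kernel):
  L0 @0x31[29] → 0x3D007  P=1,RW=1,US=1,PS=0
  L1 @0x3D[8] → 0x3E007  P=1,RW=1,US=1,PS=0
  ✓ 0x3E182  — 2 lookups

Entries read for #1: 2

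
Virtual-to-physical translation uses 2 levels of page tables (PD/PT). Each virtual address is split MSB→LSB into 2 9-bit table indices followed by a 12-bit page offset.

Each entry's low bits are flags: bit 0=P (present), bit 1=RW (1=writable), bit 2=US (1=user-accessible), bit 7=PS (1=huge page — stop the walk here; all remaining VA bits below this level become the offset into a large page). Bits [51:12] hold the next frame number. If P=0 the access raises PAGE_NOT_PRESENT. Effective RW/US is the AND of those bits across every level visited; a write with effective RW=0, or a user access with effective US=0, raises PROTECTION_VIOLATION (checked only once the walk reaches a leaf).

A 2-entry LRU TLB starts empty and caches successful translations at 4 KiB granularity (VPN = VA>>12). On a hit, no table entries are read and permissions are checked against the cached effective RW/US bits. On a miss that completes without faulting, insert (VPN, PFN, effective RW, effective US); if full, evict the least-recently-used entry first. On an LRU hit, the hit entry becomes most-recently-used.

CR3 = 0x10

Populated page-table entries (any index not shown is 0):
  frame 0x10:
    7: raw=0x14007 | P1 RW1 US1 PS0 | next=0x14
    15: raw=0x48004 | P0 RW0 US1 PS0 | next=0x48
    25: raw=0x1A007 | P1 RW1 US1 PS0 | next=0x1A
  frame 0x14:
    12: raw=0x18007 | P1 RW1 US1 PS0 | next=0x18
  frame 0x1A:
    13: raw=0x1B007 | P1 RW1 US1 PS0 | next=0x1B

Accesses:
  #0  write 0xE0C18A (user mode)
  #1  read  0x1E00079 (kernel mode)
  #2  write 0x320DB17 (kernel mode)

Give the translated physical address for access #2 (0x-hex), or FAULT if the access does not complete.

Walk each access:
#0 VA=0xE0C18A (w,user):
  lvl0: tbl 0x10, slot 7 ⇒ 0x14007 (P1/RW1/US1/PS0)
  lvl1: tbl 0x14, slot 12 ⇒ 0x18007 (P1/RW1/US1/PS0)
  ✓ 0x1818A  — 2 lookups
#1 VA=0x1E00079 (r,kernel):
  lvl0: tbl 0x10, slot 15 ⇒ 0x48004 (P0/RW0/US1/PS0)
  ⇒ fault: PAGE_NOT_PRESENT  — 1 lookups
#2 VA=0x320DB17 (w,kernel):
  lvl0: tbl 0x10, slot 25 ⇒ 0x1A007 (P1/RW1/US1/PS0)
  lvl1: tbl 0x1A, slot 13 ⇒ 0x1B007 (P1/RW1/US1/PS0)
  ✓ 0x1BB17  — 2 lookups

Access #2 PA: 0x1BB17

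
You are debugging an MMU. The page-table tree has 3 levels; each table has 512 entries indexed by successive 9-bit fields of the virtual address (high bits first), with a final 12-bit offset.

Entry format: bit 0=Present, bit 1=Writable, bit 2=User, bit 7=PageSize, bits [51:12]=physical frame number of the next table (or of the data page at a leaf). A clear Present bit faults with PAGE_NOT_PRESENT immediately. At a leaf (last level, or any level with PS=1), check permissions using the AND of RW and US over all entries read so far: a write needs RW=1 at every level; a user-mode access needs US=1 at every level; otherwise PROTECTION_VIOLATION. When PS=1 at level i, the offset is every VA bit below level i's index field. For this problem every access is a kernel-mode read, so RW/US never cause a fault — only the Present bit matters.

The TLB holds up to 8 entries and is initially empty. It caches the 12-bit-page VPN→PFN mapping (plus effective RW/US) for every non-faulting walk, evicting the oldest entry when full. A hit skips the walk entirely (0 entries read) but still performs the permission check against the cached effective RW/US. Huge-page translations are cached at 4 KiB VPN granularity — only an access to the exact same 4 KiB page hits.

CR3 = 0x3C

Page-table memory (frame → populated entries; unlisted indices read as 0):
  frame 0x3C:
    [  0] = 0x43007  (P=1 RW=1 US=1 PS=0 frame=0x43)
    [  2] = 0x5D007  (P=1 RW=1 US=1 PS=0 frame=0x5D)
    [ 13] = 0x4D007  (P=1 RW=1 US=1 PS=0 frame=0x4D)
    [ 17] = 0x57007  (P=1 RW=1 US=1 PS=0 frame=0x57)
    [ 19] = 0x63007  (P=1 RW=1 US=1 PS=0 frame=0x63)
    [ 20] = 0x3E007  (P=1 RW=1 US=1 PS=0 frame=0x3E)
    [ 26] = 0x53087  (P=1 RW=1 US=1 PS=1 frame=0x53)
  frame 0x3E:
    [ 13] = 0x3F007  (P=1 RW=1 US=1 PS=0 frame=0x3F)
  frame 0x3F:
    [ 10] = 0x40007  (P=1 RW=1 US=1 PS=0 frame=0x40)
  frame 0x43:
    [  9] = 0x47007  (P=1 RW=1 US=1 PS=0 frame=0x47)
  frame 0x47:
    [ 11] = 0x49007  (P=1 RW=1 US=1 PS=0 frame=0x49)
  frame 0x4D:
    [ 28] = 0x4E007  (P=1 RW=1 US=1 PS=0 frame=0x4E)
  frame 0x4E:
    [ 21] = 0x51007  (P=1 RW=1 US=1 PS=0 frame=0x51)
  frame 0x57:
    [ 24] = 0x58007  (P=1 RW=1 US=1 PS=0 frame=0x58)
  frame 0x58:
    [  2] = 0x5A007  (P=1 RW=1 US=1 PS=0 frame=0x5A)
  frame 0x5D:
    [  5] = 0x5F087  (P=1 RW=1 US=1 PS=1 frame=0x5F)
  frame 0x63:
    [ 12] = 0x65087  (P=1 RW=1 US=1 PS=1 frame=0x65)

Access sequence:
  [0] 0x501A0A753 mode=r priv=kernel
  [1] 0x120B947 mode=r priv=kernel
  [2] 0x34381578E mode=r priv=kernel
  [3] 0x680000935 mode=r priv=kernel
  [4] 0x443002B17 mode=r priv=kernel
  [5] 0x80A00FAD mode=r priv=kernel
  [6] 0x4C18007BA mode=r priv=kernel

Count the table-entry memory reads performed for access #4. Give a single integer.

Per-access translation:
#0 VA=0x501A0A753 (r,kernel):
  [0] read 0x3C idx=20: raw=0x3E007 flags P=1 W=1 U=1 S=0
  [1] read 0x3E idx=13: raw=0x3F007 flags P=1 W=1 U=1 S=0
  [2] read 0x3F idx=10: raw=0x40007 flags P=1 W=1 U=1 S=0
  ✓ 0x40753  — 3 lookups
#1 VA=0x120B947 (r,kernel):
  [0] read 0x3C idx=0: raw=0x43007 flags P=1 W=1 U=1 S=0
  [1] read 0x43 idx=9: raw=0x47007 flags P=1 W=1 U=1 S=0
  [2] read 0x47 idx=11: raw=0x49007 flags P=1 W=1 U=1 S=0
  ✓ 0x49947  — 3 lookups
#2 VA=0x34381578E (r,kernel):
  [0] read 0x3C idx=13: raw=0x4D007 flags P=1 W=1 U=1 S=0
  [1] read 0x4D idx=28: raw=0x4E007 flags P=1 W=1 U=1 S=0
  [2] read 0x4E idx=21: raw=0x51007 flags P=1 W=1 U=1 S=0
  ✓ 0x5178E  — 3 lookups
#3 VA=0x680000935 (r,kernel):
  [0] read 0x3C idx=26: raw=0x53087 flags P=1 W=1 U=1 S=1
  ✓ 0x53935 (huge @L0)  — 1 lookups
#4 VA=0x443002B17 (r,kernel):
  [0] read 0x3C idx=17: raw=0x57007 flags P=1 W=1 U=1 S=0
  [1] read 0x57 idx=24: raw=0x58007 flags P=1 W=1 U=1 S=0
  [2] read 0x58 idx=2: raw=0x5A007 flags P=1 W=1 U=1 S=0
  ✓ 0x5AB17  — 3 lookups
#5 VA=0x80A00FAD (r,kernel):
  [0] read 0x3C idx=2: raw=0x5D007 flags P=1 W=1 U=1 S=0
  [1] read 0x5D idx=5: raw=0x5F087 flags P=1 W=1 U=1 S=1
  ✓ 0x5FFAD (huge @L1)  — 2 lookups
#6 VA=0x4C18007BA (r,kernel):
  [0] read 0x3C idx=19: raw=0x63007 flags P=1 W=1 U=1 S=0
  [1] read 0x63 idx=12: raw=0x65087 flags P=1 W=1 U=1 S=1
  ✓ 0x657BA (huge @L1)  — 2 lookups

Entries read for #4: 3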